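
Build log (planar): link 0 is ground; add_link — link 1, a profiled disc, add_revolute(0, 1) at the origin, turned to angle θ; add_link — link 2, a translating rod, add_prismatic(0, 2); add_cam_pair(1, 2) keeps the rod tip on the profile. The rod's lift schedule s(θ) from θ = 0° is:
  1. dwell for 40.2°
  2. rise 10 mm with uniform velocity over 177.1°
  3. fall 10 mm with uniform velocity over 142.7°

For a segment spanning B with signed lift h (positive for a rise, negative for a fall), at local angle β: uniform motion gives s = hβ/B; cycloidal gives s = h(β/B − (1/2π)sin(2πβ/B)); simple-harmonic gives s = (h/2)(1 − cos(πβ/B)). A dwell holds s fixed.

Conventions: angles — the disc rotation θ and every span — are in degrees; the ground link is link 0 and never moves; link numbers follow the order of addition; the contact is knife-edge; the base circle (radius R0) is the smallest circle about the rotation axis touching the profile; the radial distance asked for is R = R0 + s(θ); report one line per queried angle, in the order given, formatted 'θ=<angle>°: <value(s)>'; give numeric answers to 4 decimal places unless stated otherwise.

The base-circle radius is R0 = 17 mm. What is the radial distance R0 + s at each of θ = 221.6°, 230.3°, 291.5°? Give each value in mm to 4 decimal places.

seg 1 [0°–40.2°] dwell: s stays 0.0000
seg 2 [40.2°–217.3°] uniform, h=10: full span → s += 10 → s = 10.0000
seg 3 [217.3°–360°] uniform, h=-10: θ=221.6° here. β=4.3, B=142.7. -10·4.3/142.7 = -0.3013 → s = 9.6987
seg 3 [217.3°–360°] uniform, h=-10: θ=230.3° here. β=13, B=142.7. -10·13/142.7 = -0.9110 → s = 9.0890
seg 3 [217.3°–360°] uniform, h=-10: θ=291.5° here. β=74.2, B=142.7. -10·74.2/142.7 = -5.1997 → s = 4.8003
θ=221.6°: R = R0 + s = 17 + 9.6987 = 26.6987
θ=230.3°: R = R0 + s = 17 + 9.0890 = 26.0890
θ=291.5°: R = R0 + s = 17 + 4.8003 = 21.8003

θ=221.6°: 26.6987
θ=230.3°: 26.0890
θ=291.5°: 21.8003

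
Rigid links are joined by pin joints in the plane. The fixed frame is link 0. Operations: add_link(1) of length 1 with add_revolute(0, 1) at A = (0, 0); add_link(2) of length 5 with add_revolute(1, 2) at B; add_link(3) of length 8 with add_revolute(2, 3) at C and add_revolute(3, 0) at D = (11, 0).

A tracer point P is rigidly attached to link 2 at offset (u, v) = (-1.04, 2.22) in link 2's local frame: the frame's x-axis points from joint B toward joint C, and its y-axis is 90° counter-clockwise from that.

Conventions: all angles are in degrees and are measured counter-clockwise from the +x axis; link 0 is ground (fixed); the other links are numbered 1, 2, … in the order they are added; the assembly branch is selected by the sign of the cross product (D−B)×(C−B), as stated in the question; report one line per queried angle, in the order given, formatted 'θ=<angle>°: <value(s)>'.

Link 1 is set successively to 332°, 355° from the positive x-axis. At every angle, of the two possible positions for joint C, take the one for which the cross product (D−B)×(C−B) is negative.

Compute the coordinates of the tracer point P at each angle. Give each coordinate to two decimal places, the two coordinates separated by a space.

A=(0,0), D=(11.00,0)
θ=332°: B = A + 1.00·(cos332°, sin332°) = (0.8829, -0.4695)
θ=332°: |BD| = 10.1279
θ=332°: circle(B,5.00) ∩ circle(D,8.00): a=3.1386, h=3.8922
θ=332°:   candidates: C₊=(3.8378,3.5640) cross=39.420; C₋=(4.1986,-4.2120) cross=-39.420
θ=332°:   branch - wants cross < 0 → take C=(4.1986,-4.2120) (cross=-39.420)
θ=332°: ex = (C−B)/|BC| = (0.6631,-0.7485); ey = (0.7485,0.6631)
θ=332°: P = B + -1.04·ex + 2.22·ey = (1.8550,1.7811)
θ=355°: B = A + 1.00·(cos355°, sin355°) = (0.9962, -0.0872)
θ=355°: |BD| = 10.0042
θ=355°: circle(B,5.00) ∩ circle(D,8.00): a=3.0529, h=3.9598
θ=355°:   candidates: C₊=(4.0145,3.8991) cross=39.614; C₋=(4.0835,-4.0202) cross=-39.614
θ=355°:   branch - wants cross < 0 → take C=(4.0835,-4.0202) (cross=-39.614)
θ=355°: ex = (C−B)/|BC| = (0.6175,-0.7866); ey = (0.7866,0.6175)
θ=355°: P = B + -1.04·ex + 2.22·ey = (2.1003,2.1017)

θ=332°: 1.85 1.78
θ=355°: 2.10 2.10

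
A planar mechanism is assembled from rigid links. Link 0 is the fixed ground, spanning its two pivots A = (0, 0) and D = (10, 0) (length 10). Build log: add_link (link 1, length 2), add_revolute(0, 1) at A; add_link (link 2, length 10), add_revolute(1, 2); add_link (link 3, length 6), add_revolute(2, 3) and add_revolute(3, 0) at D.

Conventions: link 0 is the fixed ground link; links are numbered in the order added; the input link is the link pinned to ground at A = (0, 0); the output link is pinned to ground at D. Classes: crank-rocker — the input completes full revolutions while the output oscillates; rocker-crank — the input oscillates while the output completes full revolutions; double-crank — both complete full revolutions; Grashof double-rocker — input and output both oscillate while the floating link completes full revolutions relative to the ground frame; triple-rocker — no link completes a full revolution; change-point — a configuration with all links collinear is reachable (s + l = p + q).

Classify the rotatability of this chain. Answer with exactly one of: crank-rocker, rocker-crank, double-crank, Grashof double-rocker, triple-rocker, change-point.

lengths: ground=10, input=2, coupler=10, output=6
sorted: s=2 (shortest), l=10 (longest), p+q=16
s + l = 12 vs p + q = 16
s + l < p + q (Grashof) with shortest = input link → crank-rocker

crank-rocker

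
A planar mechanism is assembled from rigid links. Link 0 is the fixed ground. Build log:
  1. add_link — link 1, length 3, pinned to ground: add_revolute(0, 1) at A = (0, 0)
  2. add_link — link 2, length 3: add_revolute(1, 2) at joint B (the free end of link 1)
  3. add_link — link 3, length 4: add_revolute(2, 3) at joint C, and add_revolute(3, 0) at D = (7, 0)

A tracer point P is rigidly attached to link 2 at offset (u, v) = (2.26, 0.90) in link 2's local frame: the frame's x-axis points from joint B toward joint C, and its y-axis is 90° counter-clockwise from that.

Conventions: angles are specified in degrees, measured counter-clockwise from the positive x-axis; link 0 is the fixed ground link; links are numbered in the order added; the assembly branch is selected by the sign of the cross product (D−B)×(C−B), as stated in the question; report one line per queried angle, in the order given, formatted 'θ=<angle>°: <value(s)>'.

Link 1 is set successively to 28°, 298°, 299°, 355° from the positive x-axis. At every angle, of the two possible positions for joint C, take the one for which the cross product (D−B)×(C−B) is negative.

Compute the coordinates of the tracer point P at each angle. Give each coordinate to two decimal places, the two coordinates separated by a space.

A=(0,0), D=(7.00,0)
θ=28°: B = A + 3.00·(cos28°, sin28°) = (2.6488, 1.4084)
θ=28°: |BD| = 4.5734
θ=28°: circle(B,3.00) ∩ circle(D,4.00): a=1.5214, h=2.5856
θ=28°:   candidates: C₊=(4.8926,3.3998) cross=11.825; C₋=(3.3001,-1.5200) cross=-11.825
θ=28°:   branch - wants cross < 0 → take C=(3.3001,-1.5200) (cross=-11.825)
θ=28°: ex = (C−B)/|BC| = (0.2171,-0.9762); ey = (0.9762,0.2171)
θ=28°: P = B + 2.26·ex + 0.90·ey = (4.0180,-0.6023)
θ=298°: B = A + 3.00·(cos298°, sin298°) = (1.4084, -2.6488)
θ=298°: |BD| = 6.1873
θ=298°: circle(B,3.00) ∩ circle(D,4.00): a=2.5280, h=1.6154
θ=298°:   candidates: C₊=(3.0014,-0.1067) cross=9.995; C₋=(4.3846,-3.0265) cross=-9.995
θ=298°:   branch - wants cross < 0 → take C=(4.3846,-3.0265) (cross=-9.995)
θ=298°: ex = (C−B)/|BC| = (0.9920,-0.1259); ey = (0.1259,0.9920)
θ=298°: P = B + 2.26·ex + 0.90·ey = (3.7637,-2.0405)
θ=299°: B = A + 3.00·(cos299°, sin299°) = (1.4544, -2.6239)
θ=299°: |BD| = 6.1350
θ=299°: circle(B,3.00) ∩ circle(D,4.00): a=2.4970, h=1.6628
θ=299°:   candidates: C₊=(3.0003,-0.0528) cross=10.201; C₋=(4.4227,-3.0590) cross=-10.201
θ=299°:   branch - wants cross < 0 → take C=(4.4227,-3.0590) (cross=-10.201)
θ=299°: ex = (C−B)/|BC| = (0.9894,-0.1450); ey = (0.1450,0.9894)
θ=299°: P = B + 2.26·ex + 0.90·ey = (3.8211,-2.0612)
θ=355°: B = A + 3.00·(cos355°, sin355°) = (2.9886, -0.2615)
θ=355°: |BD| = 4.0199
θ=355°: circle(B,3.00) ∩ circle(D,4.00): a=1.1393, h=2.7752
θ=355°:   candidates: C₊=(3.9450,2.5820) cross=11.156; C₋=(4.3060,-2.9567) cross=-11.156
θ=355°:   branch - wants cross < 0 → take C=(4.3060,-2.9567) (cross=-11.156)
θ=355°: ex = (C−B)/|BC| = (0.4391,-0.8984); ey = (0.8984,0.4391)
θ=355°: P = B + 2.26·ex + 0.90·ey = (4.7896,-1.8967)

θ=28°: 4.02 -0.60
θ=298°: 3.76 -2.04
θ=299°: 3.82 -2.06
θ=355°: 4.79 -1.90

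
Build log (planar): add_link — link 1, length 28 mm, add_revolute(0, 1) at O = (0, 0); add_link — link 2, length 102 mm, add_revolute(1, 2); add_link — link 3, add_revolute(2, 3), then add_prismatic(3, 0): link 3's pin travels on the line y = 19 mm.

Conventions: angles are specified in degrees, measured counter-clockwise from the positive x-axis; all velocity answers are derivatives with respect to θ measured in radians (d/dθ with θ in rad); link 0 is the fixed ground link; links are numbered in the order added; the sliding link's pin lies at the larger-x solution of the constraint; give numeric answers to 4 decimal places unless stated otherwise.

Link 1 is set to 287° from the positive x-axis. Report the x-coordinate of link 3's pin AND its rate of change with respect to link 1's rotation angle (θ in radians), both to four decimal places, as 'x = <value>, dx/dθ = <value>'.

geometry: r = 28 mm, L = 102 mm, e = 19 mm
crank pin P = (r cos θ, r sin θ) = (8.186408, -26.776533)
h = r sin θ − e = -26.776533 − 19 = -45.776533
x = r cos θ + √(L² − h²) = 8.186408 + 91.151023 = 99.337431
dx/dθ = −r sin θ − h·r cos θ/√(L² − h²) (θ in radians; h = -45.776533) = 30.887791

x = 99.3374, dx/dθ = 30.8878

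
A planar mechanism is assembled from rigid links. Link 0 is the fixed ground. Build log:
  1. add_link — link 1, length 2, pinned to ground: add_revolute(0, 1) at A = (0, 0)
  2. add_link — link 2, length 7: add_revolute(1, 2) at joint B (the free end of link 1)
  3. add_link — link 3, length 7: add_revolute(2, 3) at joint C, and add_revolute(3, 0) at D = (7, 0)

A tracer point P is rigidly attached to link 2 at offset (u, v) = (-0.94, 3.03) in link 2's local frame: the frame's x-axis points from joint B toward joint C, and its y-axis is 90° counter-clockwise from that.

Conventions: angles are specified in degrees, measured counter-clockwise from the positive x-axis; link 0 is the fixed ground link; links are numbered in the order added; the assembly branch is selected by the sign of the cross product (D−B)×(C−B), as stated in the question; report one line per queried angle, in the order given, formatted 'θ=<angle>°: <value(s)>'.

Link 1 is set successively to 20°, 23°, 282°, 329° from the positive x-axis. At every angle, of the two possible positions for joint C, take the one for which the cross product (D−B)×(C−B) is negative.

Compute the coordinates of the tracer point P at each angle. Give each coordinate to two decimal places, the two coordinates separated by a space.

A=(0,0), D=(7.00,0)
θ=20°: B = A + 2.00·(cos20°, sin20°) = (1.8794, 0.6840)
θ=20°: |BD| = 5.1661
θ=20°: circle(B,7.00) ∩ circle(D,7.00): a=2.5831, h=6.5060
θ=20°:   candidates: C₊=(5.3011,6.7907) cross=33.611; C₋=(3.5782,-6.1067) cross=-33.611
θ=20°:   branch - wants cross < 0 → take C=(3.5782,-6.1067) (cross=-33.611)
θ=20°: ex = (C−B)/|BC| = (0.2427,-0.9701); ey = (0.9701,0.2427)
θ=20°: P = B + -0.94·ex + 3.03·ey = (4.5907,2.3313)
θ=23°: B = A + 2.00·(cos23°, sin23°) = (1.8410, 0.7815)
θ=23°: |BD| = 5.2178
θ=23°: circle(B,7.00) ∩ circle(D,7.00): a=2.6089, h=6.4957
θ=23°:   candidates: C₊=(5.3933,6.8131) cross=33.893; C₋=(3.4477,-6.0317) cross=-33.893
θ=23°:   branch - wants cross < 0 → take C=(3.4477,-6.0317) (cross=-33.893)
θ=23°: ex = (C−B)/|BC| = (0.2295,-0.9733); ey = (0.9733,0.2295)
θ=23°: P = B + -0.94·ex + 3.03·ey = (4.5744,2.3918)
θ=282°: B = A + 2.00·(cos282°, sin282°) = (0.4158, -1.9563)
θ=282°: |BD| = 6.8687
θ=282°: circle(B,7.00) ∩ circle(D,7.00): a=3.4343, h=6.0996
θ=282°:   candidates: C₊=(1.9706,4.8688) cross=41.896; C₋=(5.4452,-6.8251) cross=-41.896
θ=282°:   branch - wants cross < 0 → take C=(5.4452,-6.8251) (cross=-41.896)
θ=282°: ex = (C−B)/|BC| = (0.7185,-0.6955); ey = (0.6955,0.7185)
θ=282°: P = B + -0.94·ex + 3.03·ey = (1.8480,0.8745)
θ=329°: B = A + 2.00·(cos329°, sin329°) = (1.7143, -1.0301)
θ=329°: |BD| = 5.3851
θ=329°: circle(B,7.00) ∩ circle(D,7.00): a=2.6926, h=6.4614
θ=329°:   candidates: C₊=(3.1212,5.8271) cross=34.795; C₋=(5.5931,-6.8572) cross=-34.795
θ=329°:   branch - wants cross < 0 → take C=(5.5931,-6.8572) (cross=-34.795)
θ=329°: ex = (C−B)/|BC| = (0.5541,-0.8324); ey = (0.8324,0.5541)
θ=329°: P = B + -0.94·ex + 3.03·ey = (3.7158,1.4314)

θ=20°: 4.59 2.33
θ=23°: 4.57 2.39
θ=282°: 1.85 0.87
θ=329°: 3.72 1.43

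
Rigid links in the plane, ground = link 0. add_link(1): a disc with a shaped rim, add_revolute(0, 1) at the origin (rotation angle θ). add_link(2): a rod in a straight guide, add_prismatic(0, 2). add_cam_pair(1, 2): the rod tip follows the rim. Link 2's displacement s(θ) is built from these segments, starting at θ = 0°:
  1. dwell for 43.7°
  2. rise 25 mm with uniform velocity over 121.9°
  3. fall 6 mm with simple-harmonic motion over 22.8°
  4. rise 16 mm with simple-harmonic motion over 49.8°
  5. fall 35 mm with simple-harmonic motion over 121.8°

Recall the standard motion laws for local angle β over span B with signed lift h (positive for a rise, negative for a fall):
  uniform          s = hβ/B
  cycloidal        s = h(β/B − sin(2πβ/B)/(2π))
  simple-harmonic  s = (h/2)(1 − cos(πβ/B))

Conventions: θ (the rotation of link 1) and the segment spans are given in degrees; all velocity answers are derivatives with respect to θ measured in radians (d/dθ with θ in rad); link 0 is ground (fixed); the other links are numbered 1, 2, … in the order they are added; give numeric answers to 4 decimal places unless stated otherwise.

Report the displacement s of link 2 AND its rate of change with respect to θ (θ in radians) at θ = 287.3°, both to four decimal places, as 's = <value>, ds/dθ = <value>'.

segment 1 (0° to 43.7°, dwell): s unchanged at 0.0000
segment 2 (43.7° to 165.6°, uniform, h = 25) is passed completely: s = 0.0000 + (25) = 25.0000
segment 3 (165.6° to 188.4°, simple-harmonic, h = -6) is passed completely: s = 25.0000 + (-6) = 19.0000
segment 4 (188.4° to 238.2°, simple-harmonic, h = 16) is passed completely: s = 19.0000 + (16) = 35.0000
θ = 287.3° falls in segment 5 (238.2° to 360°, simple-harmonic, h = -35): β = 287.3 − 238.2 = 49.1°, B = 121.8°; Δs = -35/2·(1 − cos(π·0.4031)) = -12.2556; s = 35.0000 − 12.2556 = 22.7444
velocity in seg [238.2°–360°] (simple-harmonic), θ in radians: β = 49.1° = 0.8570 rad, B = 121.8° = 2.1258 rad; ds/dθ = (πh/(2B)) sin(πβ/B) = (π·(-35)/(2·2.1258)) sin(π·0.4031) = -24.673437 mm/rad

s = 22.7444, ds/dθ = -24.6734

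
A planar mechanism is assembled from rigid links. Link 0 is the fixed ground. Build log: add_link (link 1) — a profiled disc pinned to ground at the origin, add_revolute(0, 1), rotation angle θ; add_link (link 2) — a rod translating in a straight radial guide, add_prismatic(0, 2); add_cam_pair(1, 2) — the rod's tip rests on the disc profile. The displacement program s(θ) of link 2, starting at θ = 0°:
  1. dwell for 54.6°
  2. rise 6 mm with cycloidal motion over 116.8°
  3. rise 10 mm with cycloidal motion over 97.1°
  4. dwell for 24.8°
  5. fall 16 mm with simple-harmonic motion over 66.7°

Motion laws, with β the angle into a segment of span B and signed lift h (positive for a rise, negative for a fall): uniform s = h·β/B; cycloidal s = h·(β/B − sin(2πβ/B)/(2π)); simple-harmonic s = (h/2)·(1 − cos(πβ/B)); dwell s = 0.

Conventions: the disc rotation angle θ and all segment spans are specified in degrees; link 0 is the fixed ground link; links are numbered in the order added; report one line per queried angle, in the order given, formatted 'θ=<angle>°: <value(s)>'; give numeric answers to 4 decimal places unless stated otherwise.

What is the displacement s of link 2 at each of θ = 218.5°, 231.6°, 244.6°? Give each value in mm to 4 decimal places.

seg 1 [0°–54.6°] dwell: s stays 0.0000
seg 2 [54.6°–171.4°] cycloidal, h=6: full span → s += 6 → s = 6.0000
seg 3 [171.4°–268.5°] cycloidal, h=10: θ=218.5° here. β=47.1, B=97.1. 10·(0.4851 − sin(2π·0.4851)/(2π)) = 4.7016 → s = 10.7016
seg 3 [171.4°–268.5°] cycloidal, h=10: θ=231.6° here. β=60.2, B=97.1. 10·(0.6200 − sin(2π·0.6200)/(2π)) = 7.2891 → s = 13.2891
seg 3 [171.4°–268.5°] cycloidal, h=10: θ=244.6° here. β=73.2, B=97.1. 10·(0.7539 − sin(2π·0.7539)/(2π)) = 9.1297 → s = 15.1297

θ=218.5°: 10.7016
θ=231.6°: 13.2891
θ=244.6°: 15.1297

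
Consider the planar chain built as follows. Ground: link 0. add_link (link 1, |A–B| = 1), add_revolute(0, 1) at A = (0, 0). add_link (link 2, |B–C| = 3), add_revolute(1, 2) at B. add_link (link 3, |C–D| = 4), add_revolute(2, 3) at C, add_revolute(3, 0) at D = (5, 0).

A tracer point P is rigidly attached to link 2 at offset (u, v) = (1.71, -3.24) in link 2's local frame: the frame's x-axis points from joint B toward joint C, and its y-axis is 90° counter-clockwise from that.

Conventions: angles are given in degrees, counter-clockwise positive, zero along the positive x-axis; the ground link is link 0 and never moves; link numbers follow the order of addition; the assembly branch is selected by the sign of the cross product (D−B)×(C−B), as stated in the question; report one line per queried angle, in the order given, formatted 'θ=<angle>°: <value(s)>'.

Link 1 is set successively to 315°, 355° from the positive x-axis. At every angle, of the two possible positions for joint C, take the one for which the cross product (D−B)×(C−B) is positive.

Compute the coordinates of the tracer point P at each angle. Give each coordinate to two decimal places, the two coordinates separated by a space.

A=(0,0), D=(5.00,0)
θ=315°: B = A + 1.00·(cos315°, sin315°) = (0.7071, -0.7071)
θ=315°: |BD| = 4.3507
θ=315°: circle(B,3.00) ∩ circle(D,4.00): a=1.3709, h=2.6684
θ=315°:   candidates: C₊=(1.6261,2.1487) cross=11.610; C₋=(2.4935,-3.1173) cross=-11.610
θ=315°:   branch + wants cross > 0 → take C=(1.6261,2.1487) (cross=11.610)
θ=315°: ex = (C−B)/|BC| = (0.3063,0.9519); ey = (-0.9519,0.3063)
θ=315°: P = B + 1.71·ex + -3.24·ey = (4.3152,-0.0718)
θ=355°: B = A + 1.00·(cos355°, sin355°) = (0.9962, -0.0872)
θ=355°: |BD| = 4.0048
θ=355°: circle(B,3.00) ∩ circle(D,4.00): a=1.1284, h=2.7797
θ=355°:   candidates: C₊=(2.0638,2.7164) cross=11.132; C₋=(2.1848,-2.8416) cross=-11.132
θ=355°:   branch + wants cross > 0 → take C=(2.0638,2.7164) (cross=11.132)
θ=355°: ex = (C−B)/|BC| = (0.3559,0.9345); ey = (-0.9345,0.3559)
θ=355°: P = B + 1.71·ex + -3.24·ey = (4.6326,0.3578)

θ=315°: 4.32 -0.07
θ=355°: 4.63 0.36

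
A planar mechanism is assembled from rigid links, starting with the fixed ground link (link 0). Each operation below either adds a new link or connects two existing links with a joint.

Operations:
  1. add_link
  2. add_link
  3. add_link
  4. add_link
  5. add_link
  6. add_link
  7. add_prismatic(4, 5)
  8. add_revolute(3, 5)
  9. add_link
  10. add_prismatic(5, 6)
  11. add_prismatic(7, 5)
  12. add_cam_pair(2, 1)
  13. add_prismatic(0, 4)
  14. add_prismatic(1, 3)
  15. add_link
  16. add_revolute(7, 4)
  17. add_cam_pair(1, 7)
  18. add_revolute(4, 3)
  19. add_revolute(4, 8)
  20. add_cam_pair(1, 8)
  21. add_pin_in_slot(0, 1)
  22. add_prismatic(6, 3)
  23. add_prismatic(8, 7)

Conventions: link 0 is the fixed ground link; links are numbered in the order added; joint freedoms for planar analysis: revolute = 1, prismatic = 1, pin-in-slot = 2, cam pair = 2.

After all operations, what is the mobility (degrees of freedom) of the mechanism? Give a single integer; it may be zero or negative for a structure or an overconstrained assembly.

ground; <1,0,0>
#1 <2,0,0>
#2 <3,0,0>
#3 <4,0,0>
#4 <5,0,0>
#5 <6,0,0>
#6 <7,0,0>
P:4↔5 J1 <7,1,0>
R:3↔5 J1 <7,2,0>
#7 <8,2,0>
P:5↔6 J1 <8,3,0>
P:7↔5 J1 <8,4,0>
C:2↔1 J2 <8,4,1>
P:0↔4 J1 <8,5,1>
P:1↔3 J1 <8,6,1>
#8 <9,6,1>
R:7↔4 J1 <9,7,1>
C:1↔7 J2 <9,7,2>
R:4↔3 J1 <9,8,2>
R:4↔8 J1 <9,9,2>
C:1↔8 J2 <9,9,3>
PS:0↔1 J2 <9,9,4>
P:6↔3 J1 <9,10,4>
P:8↔7 J1 <9,11,4>
3×8 − 2×11 − 1×4 = -2

M = -2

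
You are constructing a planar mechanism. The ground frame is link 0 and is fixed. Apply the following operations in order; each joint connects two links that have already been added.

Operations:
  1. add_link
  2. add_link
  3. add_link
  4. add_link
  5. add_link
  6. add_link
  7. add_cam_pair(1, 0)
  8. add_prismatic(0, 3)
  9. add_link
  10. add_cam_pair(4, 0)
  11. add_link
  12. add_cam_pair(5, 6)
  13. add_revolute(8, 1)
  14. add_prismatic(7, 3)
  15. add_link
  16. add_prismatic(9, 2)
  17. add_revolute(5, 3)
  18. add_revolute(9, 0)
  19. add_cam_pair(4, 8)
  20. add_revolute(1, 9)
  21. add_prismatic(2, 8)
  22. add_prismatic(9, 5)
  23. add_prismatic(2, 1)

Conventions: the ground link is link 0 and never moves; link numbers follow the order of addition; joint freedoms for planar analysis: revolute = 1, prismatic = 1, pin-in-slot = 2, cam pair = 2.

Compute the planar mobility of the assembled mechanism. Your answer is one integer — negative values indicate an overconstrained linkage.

(L,J1,J2)=(1,0,0); link0 fixed
link1: (2,0,0)
link2: (3,0,0)
link3: (4,0,0)
link4: (5,0,0)
link5: (6,0,0)
link6: (7,0,0)
C 1-0 [J2]: (7,0,1)
P 0-3 [J1]: (7,1,1)
link7: (8,1,1)
C 4-0 [J2]: (8,1,2)
link8: (9,1,2)
C 5-6 [J2]: (9,1,3)
R 8-1 [J1]: (9,2,3)
P 7-3 [J1]: (9,3,3)
link9: (10,3,3)
P 9-2 [J1]: (10,4,3)
R 5-3 [J1]: (10,5,3)
R 9-0 [J1]: (10,6,3)
C 4-8 [J2]: (10,6,4)
R 1-9 [J1]: (10,7,4)
P 2-8 [J1]: (10,8,4)
P 9-5 [J1]: (10,9,4)
P 2-1 [J1]: (10,10,4)
Grübler: 3·9 − 2·10 − 4 = 3

M = 3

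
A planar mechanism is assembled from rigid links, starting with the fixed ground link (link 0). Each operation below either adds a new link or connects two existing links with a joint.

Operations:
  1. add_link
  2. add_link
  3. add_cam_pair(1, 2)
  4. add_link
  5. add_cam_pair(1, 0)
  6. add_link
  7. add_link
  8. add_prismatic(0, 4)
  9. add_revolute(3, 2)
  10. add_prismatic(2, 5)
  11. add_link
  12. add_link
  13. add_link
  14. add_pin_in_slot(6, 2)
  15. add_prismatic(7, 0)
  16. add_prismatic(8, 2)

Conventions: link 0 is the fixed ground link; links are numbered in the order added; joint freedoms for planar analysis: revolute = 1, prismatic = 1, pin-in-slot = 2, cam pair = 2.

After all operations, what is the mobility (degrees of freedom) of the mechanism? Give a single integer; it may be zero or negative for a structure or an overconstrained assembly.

(L,J1,J2)=(1,0,0); link0 fixed
link1: (2,0,0)
link2: (3,0,0)
C 1-2 [J2]: (3,0,1)
link3: (4,0,1)
C 1-0 [J2]: (4,0,2)
link4: (5,0,2)
link5: (6,0,2)
P 0-4 [J1]: (6,1,2)
R 3-2 [J1]: (6,2,2)
P 2-5 [J1]: (6,3,2)
link6: (7,3,2)
link7: (8,3,2)
link8: (9,3,2)
PS 6-2 [J2]: (9,3,3)
P 7-0 [J1]: (9,4,3)
P 8-2 [J1]: (9,5,3)
Grübler: 3·8 − 2·5 − 3 = 11

M = 11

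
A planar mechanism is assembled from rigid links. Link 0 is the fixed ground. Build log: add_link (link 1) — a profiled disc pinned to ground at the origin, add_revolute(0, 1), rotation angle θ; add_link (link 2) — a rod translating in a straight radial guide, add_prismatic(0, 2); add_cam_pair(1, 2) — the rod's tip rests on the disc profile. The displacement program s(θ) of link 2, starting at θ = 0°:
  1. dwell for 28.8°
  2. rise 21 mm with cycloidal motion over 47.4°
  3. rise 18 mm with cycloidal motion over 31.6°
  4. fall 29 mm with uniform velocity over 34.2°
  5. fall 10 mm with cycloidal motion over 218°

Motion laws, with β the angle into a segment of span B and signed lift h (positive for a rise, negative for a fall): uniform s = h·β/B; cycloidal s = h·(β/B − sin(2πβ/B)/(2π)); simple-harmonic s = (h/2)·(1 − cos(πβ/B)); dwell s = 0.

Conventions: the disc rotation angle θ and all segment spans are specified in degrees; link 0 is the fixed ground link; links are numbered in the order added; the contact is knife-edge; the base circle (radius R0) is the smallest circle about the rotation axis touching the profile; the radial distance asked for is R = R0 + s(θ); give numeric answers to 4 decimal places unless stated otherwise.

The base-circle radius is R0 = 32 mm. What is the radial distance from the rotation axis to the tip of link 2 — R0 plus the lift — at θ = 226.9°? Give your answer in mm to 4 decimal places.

seg 1 [0°–28.8°] dwell: s stays 0.0000
seg 2 [28.8°–76.2°] cycloidal, h=21: full span → s += 21 → s = 21.0000
seg 3 [76.2°–107.8°] cycloidal, h=18: full span → s += 18 → s = 39.0000
seg 4 [107.8°–142°] uniform, h=-29: full span → s += -29 → s = 10.0000
seg 5 [142°–360°] cycloidal, h=-10: θ=226.9° here. β=84.9, B=218. -10·(0.3894 − sin(2π·0.3894)/(2π)) = -2.8758 → s = 7.1242
R = R0 + s = 32 + 7.1242 = 39.1242

39.1242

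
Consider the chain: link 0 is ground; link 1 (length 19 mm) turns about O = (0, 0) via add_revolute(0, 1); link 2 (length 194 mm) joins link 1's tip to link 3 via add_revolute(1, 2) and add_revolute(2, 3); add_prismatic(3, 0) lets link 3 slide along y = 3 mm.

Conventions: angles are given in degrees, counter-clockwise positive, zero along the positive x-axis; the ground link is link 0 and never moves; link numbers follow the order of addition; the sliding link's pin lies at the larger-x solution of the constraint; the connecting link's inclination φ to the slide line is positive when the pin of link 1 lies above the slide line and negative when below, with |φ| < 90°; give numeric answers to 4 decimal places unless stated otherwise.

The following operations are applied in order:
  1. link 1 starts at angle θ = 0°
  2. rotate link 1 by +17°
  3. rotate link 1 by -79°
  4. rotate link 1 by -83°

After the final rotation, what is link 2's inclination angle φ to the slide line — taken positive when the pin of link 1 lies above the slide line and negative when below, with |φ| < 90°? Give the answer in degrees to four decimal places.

geometry: r = 19 mm, L = 194 mm, e = 3 mm; θ starts at 0°
rotate link 1 by +17°: θ ← 0° +17° = 17°
rotate link 1 by -79°: θ ← 17° -79° = -62°
rotate link 1 by -83°: θ ← -62° -83° = -145°
h = r sin θ − e = -10.897952 − 3 = -13.897952
sin φ = h / L = -13.897952 / 194 = -0.07163893
φ = arcsin(-0.07163893) = -4.108127°

-4.1081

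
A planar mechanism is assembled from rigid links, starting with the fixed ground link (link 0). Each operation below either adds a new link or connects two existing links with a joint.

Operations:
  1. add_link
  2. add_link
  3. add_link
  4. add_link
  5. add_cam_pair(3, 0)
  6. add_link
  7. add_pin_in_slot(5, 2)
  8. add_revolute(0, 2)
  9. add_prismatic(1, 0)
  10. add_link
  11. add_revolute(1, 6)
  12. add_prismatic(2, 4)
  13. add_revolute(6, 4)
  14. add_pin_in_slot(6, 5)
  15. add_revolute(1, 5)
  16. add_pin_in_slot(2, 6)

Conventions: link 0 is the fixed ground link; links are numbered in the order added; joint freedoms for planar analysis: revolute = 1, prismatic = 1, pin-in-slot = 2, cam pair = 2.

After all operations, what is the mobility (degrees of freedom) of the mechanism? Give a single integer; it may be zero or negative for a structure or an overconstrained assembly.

L=1 J1=0 J2=0
add link → L=2 J1=0 J2=0
add link → L=3 J1=0 J2=0
add link → L=4 J1=0 J2=0
add link → L=5 J1=0 J2=0
C@3,0 dof=2 J2 → L=5 J1=0 J2=1
add link → L=6 J1=0 J2=1
PS@5,2 dof=2 J2 → L=6 J1=0 J2=2
R@0,2 dof=1 J1 → L=6 J1=1 J2=2
P@1,0 dof=1 J1 → L=6 J1=2 J2=2
add link → L=7 J1=2 J2=2
R@1,6 dof=1 J1 → L=7 J1=3 J2=2
P@2,4 dof=1 J1 → L=7 J1=4 J2=2
R@6,4 dof=1 J1 → L=7 J1=5 J2=2
PS@6,5 dof=2 J2 → L=7 J1=5 J2=3
R@1,5 dof=1 J1 → L=7 J1=6 J2=3
PS@2,6 dof=2 J2 → L=7 J1=6 J2=4
M=3(L−1)−2J1−J2=3·6−2·6−4=2

M = 2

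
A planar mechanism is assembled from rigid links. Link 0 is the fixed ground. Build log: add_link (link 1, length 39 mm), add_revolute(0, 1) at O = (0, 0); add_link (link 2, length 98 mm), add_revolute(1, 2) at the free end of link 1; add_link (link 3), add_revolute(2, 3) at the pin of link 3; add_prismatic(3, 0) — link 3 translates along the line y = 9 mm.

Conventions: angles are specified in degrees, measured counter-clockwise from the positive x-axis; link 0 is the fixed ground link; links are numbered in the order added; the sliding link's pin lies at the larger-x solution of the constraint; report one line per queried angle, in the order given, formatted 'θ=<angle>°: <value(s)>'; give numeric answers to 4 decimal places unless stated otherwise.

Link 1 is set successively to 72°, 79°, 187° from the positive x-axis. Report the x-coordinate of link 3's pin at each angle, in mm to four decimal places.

geometry: r = 39 mm, L = 98 mm, e = 9 mm
θ=72°: crank pin P = (r cos θ, r sin θ) = (12.051663, 37.091204)
θ=72°: h = r sin θ − e = 37.091204 − 9 = 28.091204
θ=72°: x = r cos θ + √(L² − h²) = 12.051663 + 93.887615 = 105.939278
θ=79°: crank pin P = (r cos θ, r sin θ) = (7.441551, 38.283460)
θ=79°: h = r sin θ − e = 38.283460 − 9 = 29.283460
θ=79°: x = r cos θ + √(L² − h²) = 7.441551 + 93.522612 = 100.964163
θ=187°: crank pin P = (r cos θ, r sin θ) = (-38.709300, -4.752904)
θ=187°: h = r sin θ − e = -4.752904 − 9 = -13.752904
θ=187°: x = r cos θ + √(L² − h²) = -38.709300 + 97.030189 = 58.320889

θ=72°: 105.9393
θ=79°: 100.9642
θ=187°: 58.3209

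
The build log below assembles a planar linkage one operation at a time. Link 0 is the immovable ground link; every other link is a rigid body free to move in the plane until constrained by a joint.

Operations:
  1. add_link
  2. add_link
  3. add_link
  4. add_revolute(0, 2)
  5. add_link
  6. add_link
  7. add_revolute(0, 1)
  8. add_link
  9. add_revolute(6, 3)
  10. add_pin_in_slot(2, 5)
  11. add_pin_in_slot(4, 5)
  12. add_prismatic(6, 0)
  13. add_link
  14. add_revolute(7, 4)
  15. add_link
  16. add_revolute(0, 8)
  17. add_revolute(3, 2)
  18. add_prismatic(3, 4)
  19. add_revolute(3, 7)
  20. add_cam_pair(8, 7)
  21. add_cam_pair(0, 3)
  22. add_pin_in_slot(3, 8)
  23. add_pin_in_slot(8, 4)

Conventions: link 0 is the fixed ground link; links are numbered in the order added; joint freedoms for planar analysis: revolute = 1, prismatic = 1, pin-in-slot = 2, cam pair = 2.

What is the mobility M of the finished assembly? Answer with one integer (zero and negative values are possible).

(L,J1,J2)=(1,0,0); link0 fixed
link1: (2,0,0)
link2: (3,0,0)
link3: (4,0,0)
R 0-2 [J1]: (4,1,0)
link4: (5,1,0)
link5: (6,1,0)
R 0-1 [J1]: (6,2,0)
link6: (7,2,0)
R 6-3 [J1]: (7,3,0)
PS 2-5 [J2]: (7,3,1)
PS 4-5 [J2]: (7,3,2)
P 6-0 [J1]: (7,4,2)
link7: (8,4,2)
R 7-4 [J1]: (8,5,2)
link8: (9,5,2)
R 0-8 [J1]: (9,6,2)
R 3-2 [J1]: (9,7,2)
P 3-4 [J1]: (9,8,2)
R 3-7 [J1]: (9,9,2)
C 8-7 [J2]: (9,9,3)
C 0-3 [J2]: (9,9,4)
PS 3-8 [J2]: (9,9,5)
PS 8-4 [J2]: (9,9,6)
Grübler: 3·8 − 2·9 − 6 = 0

M = 0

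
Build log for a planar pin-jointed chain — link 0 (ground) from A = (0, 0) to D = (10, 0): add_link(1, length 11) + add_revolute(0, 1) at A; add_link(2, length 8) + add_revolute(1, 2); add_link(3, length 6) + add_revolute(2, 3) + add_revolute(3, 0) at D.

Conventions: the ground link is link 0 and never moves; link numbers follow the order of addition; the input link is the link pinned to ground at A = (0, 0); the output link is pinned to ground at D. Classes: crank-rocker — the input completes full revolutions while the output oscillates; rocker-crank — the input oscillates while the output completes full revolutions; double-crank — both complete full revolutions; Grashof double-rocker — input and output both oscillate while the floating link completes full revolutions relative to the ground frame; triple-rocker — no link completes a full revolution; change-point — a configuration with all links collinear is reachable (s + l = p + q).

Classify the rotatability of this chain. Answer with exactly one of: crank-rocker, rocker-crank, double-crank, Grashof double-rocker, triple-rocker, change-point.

lengths: ground=10, input=11, coupler=8, output=6
sorted: s=6 (shortest), l=11 (longest), p+q=18
s + l = 17 vs p + q = 18
s + l < p + q (Grashof) with shortest = output link → rocker-crank

rocker-crank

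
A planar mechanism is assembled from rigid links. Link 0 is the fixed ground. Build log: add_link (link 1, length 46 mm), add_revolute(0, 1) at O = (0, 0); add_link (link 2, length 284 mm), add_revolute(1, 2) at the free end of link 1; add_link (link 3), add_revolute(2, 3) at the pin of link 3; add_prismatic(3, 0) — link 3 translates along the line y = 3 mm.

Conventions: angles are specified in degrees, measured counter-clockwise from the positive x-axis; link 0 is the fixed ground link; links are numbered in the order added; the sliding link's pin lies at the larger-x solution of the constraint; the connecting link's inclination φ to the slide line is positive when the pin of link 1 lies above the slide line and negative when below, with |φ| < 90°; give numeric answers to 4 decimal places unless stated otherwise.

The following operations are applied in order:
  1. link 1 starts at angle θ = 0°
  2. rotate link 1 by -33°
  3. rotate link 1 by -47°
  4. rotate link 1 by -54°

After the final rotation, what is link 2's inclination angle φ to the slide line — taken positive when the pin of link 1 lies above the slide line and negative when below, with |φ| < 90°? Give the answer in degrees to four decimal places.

geometry: r = 46 mm, L = 284 mm, e = 3 mm; θ starts at 0°
rotate link 1 by -33°: θ ← 0° -33° = -33°
rotate link 1 by -47°: θ ← -33° -47° = -80°
rotate link 1 by -54°: θ ← -80° -54° = -134°
h = r sin θ − e = -33.089631 − 3 = -36.089631
sin φ = h / L = -36.089631 / 284 = -0.12707616
φ = arcsin(-0.12707616) = -7.300668°

-7.3007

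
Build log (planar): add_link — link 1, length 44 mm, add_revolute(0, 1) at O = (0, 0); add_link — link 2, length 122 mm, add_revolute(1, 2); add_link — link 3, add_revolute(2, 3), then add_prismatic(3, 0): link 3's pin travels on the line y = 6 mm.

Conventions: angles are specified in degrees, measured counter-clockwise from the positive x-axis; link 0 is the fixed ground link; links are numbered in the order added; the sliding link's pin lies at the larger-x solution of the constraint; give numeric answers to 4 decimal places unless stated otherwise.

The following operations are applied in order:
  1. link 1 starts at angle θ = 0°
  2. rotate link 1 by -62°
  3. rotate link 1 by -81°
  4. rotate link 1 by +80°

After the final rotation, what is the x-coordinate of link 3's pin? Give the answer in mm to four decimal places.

geometry: r = 44 mm, L = 122 mm, e = 6 mm; θ starts at 0°
rotate link 1 by -62°: θ ← 0° -62° = -62°
rotate link 1 by -81°: θ ← -62° -81° = -143°
rotate link 1 by +80°: θ ← -143° +80° = -63°
crank pin P = (r cos θ, r sin θ) = (19.975582, -39.204287)
h = r sin θ − e = -39.204287 − 6 = -45.204287
x = r cos θ + √(L² − h²) = 19.975582 + 113.316250 = 133.291832

133.2918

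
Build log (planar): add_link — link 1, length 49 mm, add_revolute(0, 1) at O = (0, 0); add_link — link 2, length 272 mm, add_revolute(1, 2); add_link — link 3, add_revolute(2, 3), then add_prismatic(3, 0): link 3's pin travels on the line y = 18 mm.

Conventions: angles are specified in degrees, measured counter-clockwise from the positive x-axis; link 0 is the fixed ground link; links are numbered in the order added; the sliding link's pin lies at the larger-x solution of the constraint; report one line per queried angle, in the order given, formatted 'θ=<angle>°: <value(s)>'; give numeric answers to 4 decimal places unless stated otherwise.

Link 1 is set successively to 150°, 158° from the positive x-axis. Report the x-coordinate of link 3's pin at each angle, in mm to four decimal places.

geometry: r = 49 mm, L = 272 mm, e = 18 mm
θ=150°: crank pin P = (r cos θ, r sin θ) = (-42.435245, 24.500000)
θ=150°: h = r sin θ − e = 24.500000 − 18 = 6.500000
θ=150°: x = r cos θ + √(L² − h²) = -42.435245 + 271.922323 = 229.487079
θ=158°: crank pin P = (r cos θ, r sin θ) = (-45.432009, 18.355723)
θ=158°: h = r sin θ − e = 18.355723 − 18 = 0.355723
θ=158°: x = r cos θ + √(L² − h²) = -45.432009 + 271.999767 = 226.567759

θ=150°: 229.4871
θ=158°: 226.5678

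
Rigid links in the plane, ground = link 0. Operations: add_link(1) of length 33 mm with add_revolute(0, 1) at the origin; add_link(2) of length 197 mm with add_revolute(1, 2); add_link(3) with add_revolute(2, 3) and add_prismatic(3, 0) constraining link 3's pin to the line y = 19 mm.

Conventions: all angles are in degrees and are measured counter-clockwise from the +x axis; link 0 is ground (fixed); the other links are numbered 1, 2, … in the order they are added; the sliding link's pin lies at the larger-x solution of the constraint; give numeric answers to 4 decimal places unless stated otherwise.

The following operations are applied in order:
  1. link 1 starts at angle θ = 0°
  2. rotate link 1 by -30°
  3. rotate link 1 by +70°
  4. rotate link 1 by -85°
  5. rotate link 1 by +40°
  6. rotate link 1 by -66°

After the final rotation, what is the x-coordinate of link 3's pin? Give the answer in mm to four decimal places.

geometry: r = 33 mm, L = 197 mm, e = 19 mm; θ starts at 0°
rotate link 1 by -30°: θ ← 0° -30° = -30°
rotate link 1 by +70°: θ ← -30° +70° = 40°
rotate link 1 by -85°: θ ← 40° -85° = -45°
rotate link 1 by +40°: θ ← -45° +40° = -5°
rotate link 1 by -66°: θ ← -5° -66° = -71°
crank pin P = (r cos θ, r sin θ) = (10.743749, -31.202113)
h = r sin θ − e = -31.202113 − 19 = -50.202113
x = r cos θ + √(L² − h²) = 10.743749 + 190.496057 = 201.239806

201.2398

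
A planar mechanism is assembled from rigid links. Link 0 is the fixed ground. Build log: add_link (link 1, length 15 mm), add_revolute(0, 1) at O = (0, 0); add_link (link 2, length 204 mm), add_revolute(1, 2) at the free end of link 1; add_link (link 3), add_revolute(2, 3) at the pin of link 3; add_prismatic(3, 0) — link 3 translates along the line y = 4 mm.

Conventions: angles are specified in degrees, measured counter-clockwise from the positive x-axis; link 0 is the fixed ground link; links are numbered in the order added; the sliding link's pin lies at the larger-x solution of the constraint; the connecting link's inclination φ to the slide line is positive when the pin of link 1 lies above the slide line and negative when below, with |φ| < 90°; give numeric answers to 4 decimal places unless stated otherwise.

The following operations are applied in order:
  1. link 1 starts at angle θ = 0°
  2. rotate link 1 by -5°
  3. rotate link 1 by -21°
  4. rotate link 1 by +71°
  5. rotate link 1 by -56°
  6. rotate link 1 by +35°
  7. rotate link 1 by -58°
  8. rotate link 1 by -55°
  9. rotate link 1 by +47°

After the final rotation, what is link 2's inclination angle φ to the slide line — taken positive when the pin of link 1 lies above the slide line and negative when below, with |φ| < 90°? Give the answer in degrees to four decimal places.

geometry: r = 15 mm, L = 204 mm, e = 4 mm; θ starts at 0°
rotate link 1 by -5°: θ ← 0° -5° = -5°
rotate link 1 by -21°: θ ← -5° -21° = -26°
rotate link 1 by +71°: θ ← -26° +71° = 45°
rotate link 1 by -56°: θ ← 45° -56° = -11°
rotate link 1 by +35°: θ ← -11° +35° = 24°
rotate link 1 by -58°: θ ← 24° -58° = -34°
rotate link 1 by -55°: θ ← -34° -55° = -89°
rotate link 1 by +47°: θ ← -89° +47° = -42°
h = r sin θ − e = -10.036959 − 4 = -14.036959
sin φ = h / L = -14.036959 / 204 = -0.06880862
φ = arcsin(-0.06880862) = -3.945561°

-3.9456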